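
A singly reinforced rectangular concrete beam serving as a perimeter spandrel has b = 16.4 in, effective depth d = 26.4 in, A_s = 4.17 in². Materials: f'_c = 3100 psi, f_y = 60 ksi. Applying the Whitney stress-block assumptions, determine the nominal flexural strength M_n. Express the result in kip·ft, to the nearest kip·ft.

M_n ≈ 490 kip·ft

T = A_s f_y = 4.17 × 60 = 250.2 kips.
a = T/(0.85 f'_c b) = 250.2/(0.85 × 3.1 × 16.4) = 5.790 in.
M_n = T(d − a/2) = 250.2 × (26.4 − 2.895) = 5881.0 kip·in = 5881.0/12 = 490.08 kip·ft.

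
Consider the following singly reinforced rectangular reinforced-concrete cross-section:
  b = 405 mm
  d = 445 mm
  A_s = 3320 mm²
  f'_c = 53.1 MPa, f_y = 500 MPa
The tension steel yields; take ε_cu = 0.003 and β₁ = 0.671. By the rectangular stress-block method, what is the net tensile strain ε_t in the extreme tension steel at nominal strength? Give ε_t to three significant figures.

a = A_s f_y/(0.85 f'_c b) = 90.81 mm.
β₁ = 0.671, so c = a/β₁ = 90.81/0.671 = 135.34 mm.
From the linear strain diagram with ε_cu = 0.003: ε_t = 0.003 (d − c)/c = 0.003 × (445 − 135.34)/135.34 = 0.00686.
Since ε_t ≥ 0.005, the section is tension-controlled.

ε_t ≈ 0.00686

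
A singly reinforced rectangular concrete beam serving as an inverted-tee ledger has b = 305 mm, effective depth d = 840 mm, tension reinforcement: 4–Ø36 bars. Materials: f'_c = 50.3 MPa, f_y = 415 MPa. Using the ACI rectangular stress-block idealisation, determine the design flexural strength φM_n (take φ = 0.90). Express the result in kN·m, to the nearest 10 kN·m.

φM_n ≈ 1180 kN·m

A_s = 4 × 1018 = 4072 mm².
T = A_s f_y = 4072 × 415 = 1689880 N = 1689.88 kN.
From C = T: a = T/(0.85 f'_c b) = 1689880/(0.85 × 50.3 × 305) = 129.59 mm.
M_n = T(d − a/2) = 1689.88 kN × (840 − 64.795) mm = 1310.00 kN·m.
φM_n = 0.90 × 1310.00 = 1179.00 kN·m.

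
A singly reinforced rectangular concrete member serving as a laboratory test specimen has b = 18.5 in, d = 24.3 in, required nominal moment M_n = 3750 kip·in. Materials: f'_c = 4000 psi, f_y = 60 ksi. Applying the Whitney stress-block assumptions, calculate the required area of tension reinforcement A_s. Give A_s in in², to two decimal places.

From M_n = 0.85 f'_c a b (d − a/2):
a = d − √(d² − 2M_n/(0.85 f'_c b)) = 24.3 − √(24.3² − 2 × 3750/(0.85 × 4 × 18.5)) = 2.592 in.
A_s = 0.85 f'_c a b / f_y = 0.85 × 4 × 2.592 × 18.5 / 60 = 2.717 in².

A_s ≈ 2.72 in²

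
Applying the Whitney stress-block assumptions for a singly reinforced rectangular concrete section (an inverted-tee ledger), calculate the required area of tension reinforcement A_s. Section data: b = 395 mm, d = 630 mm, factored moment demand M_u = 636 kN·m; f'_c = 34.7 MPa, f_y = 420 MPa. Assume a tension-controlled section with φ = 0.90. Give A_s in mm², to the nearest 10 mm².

M_n = M_u/φ = 636/0.90 = 706.667 kN·m.
With M_n = 0.85 f'_c a b (d − a/2), solve the quadratic for a:
a = d − √(d² − 2M_n/(0.85 f'_c b)) = 630 − √(630² − 2 × 706.667×10⁶/(0.85 × 34.7 × 395)) = 105.03 mm.
A_s = 0.85 f'_c a b / f_y = 0.85 × 34.7 × 105.03 × 395 / 420 = 2913.5 mm².

A_s ≈ 2910 mm²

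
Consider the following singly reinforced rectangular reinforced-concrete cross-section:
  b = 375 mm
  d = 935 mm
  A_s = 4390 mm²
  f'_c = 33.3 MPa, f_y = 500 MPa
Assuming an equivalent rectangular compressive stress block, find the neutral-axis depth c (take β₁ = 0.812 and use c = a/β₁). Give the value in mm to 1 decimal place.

T = A_s f_y = 4390 × 500 = 2195000 N = 2195 kN.
Setting C = 0.85 f'_c a b equal to T: a = 2195000/(0.85 × 33.3 × 375) = 206.795 mm.
With β₁ = 0.812, c = a/β₁ = 206.795/0.812 = 254.7 mm.

c ≈ 254.7 mm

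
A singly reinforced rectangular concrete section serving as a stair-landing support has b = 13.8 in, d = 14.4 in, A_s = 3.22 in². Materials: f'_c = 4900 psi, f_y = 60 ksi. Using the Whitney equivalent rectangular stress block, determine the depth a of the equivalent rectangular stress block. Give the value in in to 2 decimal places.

a ≈ 3.36 in

T = A_s f_y = 3.22 × 60 = 193.2 kips.
a = T/(0.85 f'_c b) = 193.2/(0.85 × 4.9 × 13.8) = 3.36 in.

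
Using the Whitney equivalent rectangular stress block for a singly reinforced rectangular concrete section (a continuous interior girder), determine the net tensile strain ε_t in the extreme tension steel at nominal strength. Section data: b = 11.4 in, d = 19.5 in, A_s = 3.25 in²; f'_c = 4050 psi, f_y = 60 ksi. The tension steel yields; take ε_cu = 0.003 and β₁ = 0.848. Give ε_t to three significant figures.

a = A_s f_y/(0.85 f'_c b) = 4.969 in.
β₁ = 0.848, so c = a/β₁ = 4.969/0.848 = 5.860 in.
From the linear strain diagram with ε_cu = 0.003: ε_t = 0.003 (d − c)/c = 0.003 × (19.5 − 5.860)/5.860 = 0.00698.
Since ε_t ≥ 0.005, the section is tension-controlled.

ε_t ≈ 0.00698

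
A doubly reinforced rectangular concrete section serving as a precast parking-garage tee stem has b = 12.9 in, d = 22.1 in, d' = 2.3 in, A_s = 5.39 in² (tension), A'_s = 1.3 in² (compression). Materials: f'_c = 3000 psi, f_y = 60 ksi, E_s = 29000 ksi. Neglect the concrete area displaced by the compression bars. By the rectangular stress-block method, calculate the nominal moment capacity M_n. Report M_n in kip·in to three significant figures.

M_n ≈ 6050 kip·in

Assume both steels yield.
a = (A_s − A'_s) f_y/(0.85 f'_c b) = (5.39 − 1.3) × 60/(0.85 × 3 × 12.9) = 7.460 in.
c = a/β₁ = 7.460/0.85 = 8.776 in; ε'_s = 0.003(c − d')/c = 0.0022 ≥ ε_y = 0.0021, so the compression steel yields.
M_n = (A_s − A'_s) f_y (d − a/2) + A'_s f_y (d − d') = 245.4 × (22.1 − 3.73) + 78 × (22.1 − 2.3) = 4508.0 + 1544.4 = 6052.4 kip·in.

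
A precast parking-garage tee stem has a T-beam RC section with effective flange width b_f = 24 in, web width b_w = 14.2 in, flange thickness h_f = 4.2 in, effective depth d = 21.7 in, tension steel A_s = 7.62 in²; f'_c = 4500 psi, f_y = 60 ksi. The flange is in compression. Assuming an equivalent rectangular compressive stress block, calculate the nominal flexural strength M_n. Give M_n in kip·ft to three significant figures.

M_n ≈ 730 kip·ft

Tension: T = A_s f_y = 7.62 × 60 = 457.2 kips.
Try a within the flange: a = T/(0.85 f'_c b_f) = 457.2/(0.85 × 4.5 × 24) = 4.980 in.
a = 4.980 > h_f = 4.2 in: the block extends into the web. Split into flange-overhang and web parts.
C_f = 0.85 f'_c (b_f − b_w) h_f = 0.85 × 4.5 × (24 − 14.2) × 4.2 = 157.4 kips.
Remaining web compression depth: a_w = (T − C_f)/(0.85 f'_c b_w) = (457.2 − 157.4)/(0.85 × 4.5 × 14.2) = 5.520 in.
M_n = C_f(d − h_f/2) + (T − C_f)(d − a_w/2) = 157.4 × (21.7 − 2.1) + 299.8 × (21.7 − 2.76) = 3085.0 + 5678.2 = 8763.2 kip·in.
M_n = 8763.2/12 = 730.27 kip·ft.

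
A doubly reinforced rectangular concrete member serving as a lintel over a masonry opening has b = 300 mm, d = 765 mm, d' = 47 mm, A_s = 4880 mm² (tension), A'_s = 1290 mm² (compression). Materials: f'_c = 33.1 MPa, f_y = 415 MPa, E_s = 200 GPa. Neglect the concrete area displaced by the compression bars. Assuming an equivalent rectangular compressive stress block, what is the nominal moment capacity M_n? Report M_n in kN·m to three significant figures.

Assume both tension and compression steel yield.
Net tension couple steel: A_s − A'_s = 3590 mm².
a = (A_s − A'_s) f_y / (0.85 f'_c b) = 1489850/(0.85 × 33.1 × 300) = 176.51 mm.
c = a/β₁ = 176.51/0.814 = 216.84 mm; ε'_s = 0.003(c − d')/c = 0.0023 ≥ f_y/E_s = 0.0021, so compression steel does yield.
M_n = (A_s − A'_s) f_y (d − a/2) + A'_s f_y (d − d') = [1489850 × (765 − 88.255) + 535350 × (765 − 47)] × 10⁻⁶ = 1008.25 + 384.38 = 1392.63 kN·m.

M_n ≈ 1390 kN·m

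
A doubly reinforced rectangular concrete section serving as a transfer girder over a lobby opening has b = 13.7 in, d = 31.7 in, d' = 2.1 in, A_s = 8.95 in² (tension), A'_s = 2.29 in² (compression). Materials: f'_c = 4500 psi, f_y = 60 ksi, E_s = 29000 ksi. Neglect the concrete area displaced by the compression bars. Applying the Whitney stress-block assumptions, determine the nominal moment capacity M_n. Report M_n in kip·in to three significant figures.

Assume both steels yield.
a = (A_s − A'_s) f_y/(0.85 f'_c b) = (8.95 − 2.29) × 60/(0.85 × 4.5 × 13.7) = 7.626 in.
c = a/β₁ = 7.626/0.825 = 9.244 in; ε'_s = 0.003(c − d')/c = 0.0023 ≥ ε_y = 0.0021, so the compression steel yields.
M_n = (A_s − A'_s) f_y (d − a/2) + A'_s f_y (d − d') = 399.6 × (31.7 − 3.813) + 137.4 × (31.7 − 2.1) = 11143.6 + 4067.0 = 15210.6 kip·in.

M_n ≈ 15200 kip·in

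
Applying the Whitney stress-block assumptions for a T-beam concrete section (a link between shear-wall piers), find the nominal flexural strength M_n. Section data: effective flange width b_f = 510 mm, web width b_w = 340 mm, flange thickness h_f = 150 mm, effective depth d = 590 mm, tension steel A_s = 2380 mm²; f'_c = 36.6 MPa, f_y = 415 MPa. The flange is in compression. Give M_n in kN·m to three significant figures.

Tension: T = A_s f_y = 2380 × 415 = 987700 N.
Try a within the flange: a = T/(0.85 f'_c b_f) = 987700/(0.85 × 36.6 × 510) = 62.25 mm.
Since a = 62.25 ≤ h_f = 150 mm, the stress block lies entirely in the flange; analyse as a rectangular beam of width b_f.
M_n = T(d − a/2) = 987700 × (590 − 31.125) = 552.00 × 10⁶ N·mm.
M_n = 552.00 kN·m.

M_n ≈ 552 kN·m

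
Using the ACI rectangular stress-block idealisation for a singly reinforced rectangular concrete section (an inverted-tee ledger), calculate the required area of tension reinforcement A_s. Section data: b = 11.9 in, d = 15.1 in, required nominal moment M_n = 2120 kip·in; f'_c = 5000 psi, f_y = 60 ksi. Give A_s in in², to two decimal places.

From M_n = 0.85 f'_c a b (d − a/2):
a = d − √(d² − 2M_n/(0.85 f'_c b)) = 15.1 − √(15.1² − 2 × 2120/(0.85 × 5 × 11.9)) = 3.093 in.
A_s = 0.85 f'_c a b / f_y = 0.85 × 5 × 3.093 × 11.9 / 60 = 2.607 in².

A_s ≈ 2.61 in²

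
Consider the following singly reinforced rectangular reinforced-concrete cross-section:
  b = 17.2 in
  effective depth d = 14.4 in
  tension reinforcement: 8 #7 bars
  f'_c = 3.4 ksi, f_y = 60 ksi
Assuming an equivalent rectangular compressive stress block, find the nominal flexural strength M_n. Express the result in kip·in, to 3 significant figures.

M_n ≈ 3310 kip·in

A_s = 8 × 0.6 = 4.8 in².
T = A_s f_y = 4.8 × 60 = 288 kips.
a = T/(0.85 f'_c b) = 288/(0.85 × 3.4 × 17.2) = 5.794 in.
M_n = T(d − a/2) = 288 × (14.4 − 2.897) = 3312.9 kip·in.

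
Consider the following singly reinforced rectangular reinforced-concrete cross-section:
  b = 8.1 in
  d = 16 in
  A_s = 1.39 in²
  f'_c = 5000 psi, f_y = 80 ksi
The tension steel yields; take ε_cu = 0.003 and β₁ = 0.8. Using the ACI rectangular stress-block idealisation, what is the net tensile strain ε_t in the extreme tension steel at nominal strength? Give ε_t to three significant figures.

ε_t ≈ 0.00889

a = A_s f_y/(0.85 f'_c b) = 3.230 in.
β₁ = 0.8, so c = a/β₁ = 3.230/0.8 = 4.038 in.
From the linear strain diagram with ε_cu = 0.003: ε_t = 0.003 (d − c)/c = 0.003 × (16 − 4.038)/4.038 = 0.00889.
Since ε_t ≥ 0.005, the section is tension-controlled.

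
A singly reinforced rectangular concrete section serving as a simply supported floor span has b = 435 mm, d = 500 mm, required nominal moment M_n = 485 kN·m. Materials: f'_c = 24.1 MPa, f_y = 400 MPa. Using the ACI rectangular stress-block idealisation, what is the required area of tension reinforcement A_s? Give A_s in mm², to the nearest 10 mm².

With M_n = 0.85 f'_c a b (d − a/2), solve the quadratic for a:
a = d − √(d² − 2M_n/(0.85 f'_c b)) = 500 − √(500² − 2 × 485×10⁶/(0.85 × 24.1 × 435)) = 124.31 mm.
A_s = 0.85 f'_c a b / f_y = 0.85 × 24.1 × 124.31 × 435 / 400 = 2769.3 mm².

A_s ≈ 2770 mm²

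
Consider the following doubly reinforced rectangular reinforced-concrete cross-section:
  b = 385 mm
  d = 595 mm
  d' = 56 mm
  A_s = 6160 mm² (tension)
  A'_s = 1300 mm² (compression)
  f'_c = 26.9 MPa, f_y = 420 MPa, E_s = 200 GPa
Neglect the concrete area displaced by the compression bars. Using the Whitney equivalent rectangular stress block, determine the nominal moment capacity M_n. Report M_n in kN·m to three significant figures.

Assume both tension and compression steel yield.
Net tension couple steel: A_s − A'_s = 4860 mm².
a = (A_s − A'_s) f_y / (0.85 f'_c b) = 2041200/(0.85 × 26.9 × 385) = 231.87 mm.
c = a/β₁ = 231.87/0.85 = 272.79 mm; ε'_s = 0.003(c − d')/c = 0.0024 ≥ f_y/E_s = 0.0021, so compression steel does yield.
M_n = (A_s − A'_s) f_y (d − a/2) + A'_s f_y (d − d') = [2041200 × (595 − 115.935) + 546000 × (595 − 56)] × 10⁻⁶ = 977.87 + 294.29 = 1272.16 kN·m.

M_n ≈ 1270 kN·m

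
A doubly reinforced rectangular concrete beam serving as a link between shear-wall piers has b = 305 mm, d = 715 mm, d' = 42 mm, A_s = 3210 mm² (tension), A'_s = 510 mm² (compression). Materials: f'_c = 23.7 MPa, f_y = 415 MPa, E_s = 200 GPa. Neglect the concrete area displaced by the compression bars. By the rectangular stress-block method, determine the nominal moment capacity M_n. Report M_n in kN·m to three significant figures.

Assume both tension and compression steel yield.
Net tension couple steel: A_s − A'_s = 2700 mm².
a = (A_s − A'_s) f_y / (0.85 f'_c b) = 1120500/(0.85 × 23.7 × 305) = 182.37 mm.
c = a/β₁ = 182.37/0.85 = 214.55 mm; ε'_s = 0.003(c − d')/c = 0.0024 ≥ f_y/E_s = 0.0021, so compression steel does yield.
M_n = (A_s − A'_s) f_y (d − a/2) + A'_s f_y (d − d') = [1120500 × (715 − 91.185) + 211650 × (715 − 42)] × 10⁻⁶ = 698.98 + 142.44 = 841.42 kN·m.

M_n ≈ 841 kN·m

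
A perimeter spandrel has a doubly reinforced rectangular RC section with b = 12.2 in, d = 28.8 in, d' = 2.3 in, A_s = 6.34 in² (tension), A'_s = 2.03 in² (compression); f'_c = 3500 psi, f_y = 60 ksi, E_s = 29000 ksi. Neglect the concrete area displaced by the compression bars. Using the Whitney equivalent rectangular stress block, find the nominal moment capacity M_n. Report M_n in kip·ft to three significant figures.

Assume both steels yield.
a = (A_s − A'_s) f_y/(0.85 f'_c b) = (6.34 − 2.03) × 60/(0.85 × 3.5 × 12.2) = 7.125 in.
c = a/β₁ = 7.125/0.85 = 8.382 in; ε'_s = 0.003(c − d')/c = 0.0022 ≥ ε_y = 0.0021, so the compression steel yields.
M_n = (A_s − A'_s) f_y (d − a/2) + A'_s f_y (d − d') = 258.6 × (28.8 − 3.5625) + 121.8 × (28.8 − 2.3) = 6526.4 + 3227.7 = 9754.1 kip·in = 9754.1/12 = 812.84 kip·ft.

M_n ≈ 813 kip·ft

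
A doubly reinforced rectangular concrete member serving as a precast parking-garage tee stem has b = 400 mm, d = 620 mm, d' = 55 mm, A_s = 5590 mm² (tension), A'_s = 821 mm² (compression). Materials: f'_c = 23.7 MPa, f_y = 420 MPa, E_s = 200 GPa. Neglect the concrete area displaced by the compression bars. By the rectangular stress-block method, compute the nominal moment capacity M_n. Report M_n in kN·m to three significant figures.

M_n ≈ 1190 kN·m

Assume both tension and compression steel yield.
Net tension couple steel: A_s − A'_s = 4769 mm².
a = (A_s − A'_s) f_y / (0.85 f'_c b) = 2002980/(0.85 × 23.7 × 400) = 248.57 mm.
c = a/β₁ = 248.57/0.85 = 292.44 mm; ε'_s = 0.003(c − d')/c = 0.0024 ≥ f_y/E_s = 0.0021, so compression steel does yield.
M_n = (A_s − A'_s) f_y (d − a/2) + A'_s f_y (d − d') = [2002980 × (620 − 124.285) + 344820 × (620 − 55)] × 10⁻⁶ = 992.91 + 194.82 = 1187.73 kN·m.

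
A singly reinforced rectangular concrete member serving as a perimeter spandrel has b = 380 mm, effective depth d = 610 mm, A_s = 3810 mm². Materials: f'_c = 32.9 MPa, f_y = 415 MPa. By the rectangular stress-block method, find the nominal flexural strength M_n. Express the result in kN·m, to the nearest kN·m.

T = A_s f_y = 3810 × 415 = 1581150 N = 1581.15 kN.
From C = T: a = T/(0.85 f'_c b) = 1581150/(0.85 × 32.9 × 380) = 148.79 mm.
M_n = T(d − a/2) = 1581.15 kN × (610 − 74.395) mm = 846.87 kN·m.

M_n ≈ 847 kN·m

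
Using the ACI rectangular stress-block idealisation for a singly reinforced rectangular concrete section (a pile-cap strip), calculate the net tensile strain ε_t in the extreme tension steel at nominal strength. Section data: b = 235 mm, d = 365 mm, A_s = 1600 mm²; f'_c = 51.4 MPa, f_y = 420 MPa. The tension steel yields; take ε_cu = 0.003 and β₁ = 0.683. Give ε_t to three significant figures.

a = A_s f_y/(0.85 f'_c b) = 65.45 mm.
β₁ = 0.683, so c = a/β₁ = 65.45/0.683 = 95.83 mm.
From the linear strain diagram with ε_cu = 0.003: ε_t = 0.003 (d − c)/c = 0.003 × (365 − 95.83)/95.83 = 0.00843.
Since ε_t ≥ 0.005, the section is tension-controlled.

ε_t ≈ 0.00843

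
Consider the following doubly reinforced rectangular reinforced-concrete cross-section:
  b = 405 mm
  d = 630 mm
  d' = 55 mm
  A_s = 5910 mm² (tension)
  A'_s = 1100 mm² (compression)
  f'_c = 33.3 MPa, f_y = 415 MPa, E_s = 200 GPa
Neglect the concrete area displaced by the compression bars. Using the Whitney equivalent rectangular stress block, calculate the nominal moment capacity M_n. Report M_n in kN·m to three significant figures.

M_n ≈ 1350 kN·m

Assume both tension and compression steel yield.
Net tension couple steel: A_s − A'_s = 4810 mm².
a = (A_s − A'_s) f_y / (0.85 f'_c b) = 1996150/(0.85 × 33.3 × 405) = 174.13 mm.
c = a/β₁ = 174.13/0.812 = 214.45 mm; ε'_s = 0.003(c − d')/c = 0.0022 ≥ f_y/E_s = 0.0021, so compression steel does yield.
M_n = (A_s − A'_s) f_y (d − a/2) + A'_s f_y (d − d') = [1996150 × (630 − 87.065) + 456500 × (630 − 55)] × 10⁻⁶ = 1083.78 + 262.49 = 1346.27 kN·m.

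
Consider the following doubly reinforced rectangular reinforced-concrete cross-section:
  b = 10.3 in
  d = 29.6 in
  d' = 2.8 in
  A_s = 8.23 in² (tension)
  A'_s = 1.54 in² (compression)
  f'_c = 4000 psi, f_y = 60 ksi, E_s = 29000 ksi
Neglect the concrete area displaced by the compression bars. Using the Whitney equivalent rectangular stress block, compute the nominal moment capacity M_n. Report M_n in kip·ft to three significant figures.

M_n ≈ 1000 kip·ft

Assume both steels yield.
a = (A_s − A'_s) f_y/(0.85 f'_c b) = (8.23 − 1.54) × 60/(0.85 × 4 × 10.3) = 11.462 in.
c = a/β₁ = 11.462/0.85 = 13.485 in; ε'_s = 0.003(c − d')/c = 0.0024 ≥ ε_y = 0.0021, so the compression steel yields.
M_n = (A_s − A'_s) f_y (d − a/2) + A'_s f_y (d − d') = 401.4 × (29.6 − 5.731) + 92.4 × (29.6 − 2.8) = 9581.0 + 2476.3 = 12057.3 kip·in = 12057.3/12 = 1004.78 kip·ft.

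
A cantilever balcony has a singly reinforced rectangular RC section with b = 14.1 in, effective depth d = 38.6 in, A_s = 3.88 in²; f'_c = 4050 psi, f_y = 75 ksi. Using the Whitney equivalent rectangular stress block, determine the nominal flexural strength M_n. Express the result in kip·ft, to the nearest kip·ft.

T = A_s f_y = 3.88 × 75 = 291 kips.
a = T/(0.85 f'_c b) = 291/(0.85 × 4.05 × 14.1) = 5.995 in.
M_n = T(d − a/2) = 291 × (38.6 − 2.9975) = 10360.3 kip·in = 10360.3/12 = 863.36 kip·ft.

M_n ≈ 863 kip·ft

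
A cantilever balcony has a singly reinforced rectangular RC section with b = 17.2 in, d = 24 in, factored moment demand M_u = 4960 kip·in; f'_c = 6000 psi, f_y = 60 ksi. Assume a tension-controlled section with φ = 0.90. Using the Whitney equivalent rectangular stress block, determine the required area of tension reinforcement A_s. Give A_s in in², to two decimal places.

M_n = M_u/φ = 4960/0.90 = 5511.11 kip·in.
From M_n = 0.85 f'_c a b (d − a/2):
a = d − √(d² − 2M_n/(0.85 f'_c b)) = 24 − √(24² − 2 × 5511.11/(0.85 × 6 × 17.2)) = 2.779 in.
A_s = 0.85 f'_c a b / f_y = 0.85 × 6 × 2.779 × 17.2 / 60 = 4.063 in².

A_s ≈ 4.06 in²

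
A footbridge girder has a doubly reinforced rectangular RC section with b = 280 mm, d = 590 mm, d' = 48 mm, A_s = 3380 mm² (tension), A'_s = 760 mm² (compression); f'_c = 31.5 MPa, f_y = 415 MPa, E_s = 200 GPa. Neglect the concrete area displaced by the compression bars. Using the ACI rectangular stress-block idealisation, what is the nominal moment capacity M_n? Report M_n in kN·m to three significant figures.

M_n ≈ 734 kN·m

Assume both tension and compression steel yield.
Net tension couple steel: A_s − A'_s = 2620 mm².
a = (A_s − A'_s) f_y / (0.85 f'_c b) = 1087300/(0.85 × 31.5 × 280) = 145.03 mm.
c = a/β₁ = 145.03/0.825 = 175.79 mm; ε'_s = 0.003(c − d')/c = 0.0022 ≥ f_y/E_s = 0.0021, so compression steel does yield.
M_n = (A_s − A'_s) f_y (d − a/2) + A'_s f_y (d − d') = [1087300 × (590 − 72.515) + 315400 × (590 − 48)] × 10⁻⁶ = 562.66 + 170.95 = 733.61 kN·m.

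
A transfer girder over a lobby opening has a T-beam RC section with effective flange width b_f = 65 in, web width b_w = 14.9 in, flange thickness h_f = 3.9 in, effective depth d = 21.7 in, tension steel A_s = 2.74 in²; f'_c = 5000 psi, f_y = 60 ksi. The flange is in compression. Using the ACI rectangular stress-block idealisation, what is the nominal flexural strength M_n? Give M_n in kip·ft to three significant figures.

Tension: T = A_s f_y = 2.74 × 60 = 164.4 kips.
Try a within the flange: a = T/(0.85 f'_c b_f) = 164.4/(0.85 × 5 × 65) = 0.595 in.
Since a = 0.595 ≤ h_f = 3.9 in, the stress block lies entirely in the flange; analyse as a rectangular beam of width b_f.
M_n = T(d − a/2) = 164.4 × (21.7 − 0.2975) = 3518.6 kip·in.
M_n = 3518.6/12 = 293.22 kip·ft.

M_n ≈ 293 kip·ft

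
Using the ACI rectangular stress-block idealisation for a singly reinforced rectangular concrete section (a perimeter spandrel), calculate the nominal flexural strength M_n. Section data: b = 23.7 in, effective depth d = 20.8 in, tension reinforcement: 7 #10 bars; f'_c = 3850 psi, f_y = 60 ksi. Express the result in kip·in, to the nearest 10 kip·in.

A_s = 7 × 1.27 = 8.89 in².
T = A_s f_y = 8.89 × 60 = 533.4 kips.
a = T/(0.85 f'_c b) = 533.4/(0.85 × 3.85 × 23.7) = 6.877 in.
M_n = T(d − a/2) = 533.4 × (20.8 − 3.4385) = 9260.6 kip·in.

M_n ≈ 9260 kip·in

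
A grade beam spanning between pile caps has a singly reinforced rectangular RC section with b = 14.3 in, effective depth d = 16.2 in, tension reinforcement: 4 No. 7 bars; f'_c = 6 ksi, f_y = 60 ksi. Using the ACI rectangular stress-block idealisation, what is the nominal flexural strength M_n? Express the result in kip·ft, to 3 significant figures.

M_n ≈ 183 kip·ft

A_s = 4 × 0.6 = 2.4 in².
T = A_s f_y = 2.4 × 60 = 144 kips.
a = T/(0.85 f'_c b) = 144/(0.85 × 6 × 14.3) = 1.974 in.
M_n = T(d − a/2) = 144 × (16.2 − 0.987) = 2190.7 kip·in = 2190.7/12 = 182.56 kip·ft.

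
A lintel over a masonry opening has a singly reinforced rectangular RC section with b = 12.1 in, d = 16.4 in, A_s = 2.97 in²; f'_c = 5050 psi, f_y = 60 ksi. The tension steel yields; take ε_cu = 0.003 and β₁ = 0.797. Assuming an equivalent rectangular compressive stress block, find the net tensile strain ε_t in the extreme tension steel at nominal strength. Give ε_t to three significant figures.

ε_t ≈ 0.00843

a = A_s f_y/(0.85 f'_c b) = 3.431 in.
β₁ = 0.797, so c = a/β₁ = 3.431/0.797 = 4.305 in.
From the linear strain diagram with ε_cu = 0.003: ε_t = 0.003 (d − c)/c = 0.003 × (16.4 − 4.305)/4.305 = 0.00843.
Since ε_t ≥ 0.005, the section is tension-controlled.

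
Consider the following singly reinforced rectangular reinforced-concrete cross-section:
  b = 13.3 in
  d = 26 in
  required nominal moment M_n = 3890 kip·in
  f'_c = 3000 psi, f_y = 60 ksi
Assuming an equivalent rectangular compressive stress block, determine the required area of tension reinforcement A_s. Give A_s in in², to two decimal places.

From M_n = 0.85 f'_c a b (d − a/2):
a = d − √(d² − 2M_n/(0.85 f'_c b)) = 26 − √(26² − 2 × 3890/(0.85 × 3 × 13.3)) = 4.867 in.
A_s = 0.85 f'_c a b / f_y = 0.85 × 3 × 4.867 × 13.3 / 60 = 2.751 in².

A_s ≈ 2.75 in²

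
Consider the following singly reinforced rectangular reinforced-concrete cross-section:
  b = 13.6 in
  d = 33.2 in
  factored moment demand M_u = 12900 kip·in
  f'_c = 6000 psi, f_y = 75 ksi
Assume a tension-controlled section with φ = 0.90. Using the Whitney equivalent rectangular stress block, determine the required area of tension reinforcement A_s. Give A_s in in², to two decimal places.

A_s ≈ 6.43 in²

M_n = M_u/φ = 12900/0.90 = 14333.3 kip·in.
From M_n = 0.85 f'_c a b (d − a/2):
a = d − √(d² − 2M_n/(0.85 f'_c b)) = 33.2 − √(33.2² − 2 × 14333.3/(0.85 × 6 × 13.6)) = 6.952 in.
A_s = 0.85 f'_c a b / f_y = 0.85 × 6 × 6.952 × 13.6 / 75 = 6.429 in².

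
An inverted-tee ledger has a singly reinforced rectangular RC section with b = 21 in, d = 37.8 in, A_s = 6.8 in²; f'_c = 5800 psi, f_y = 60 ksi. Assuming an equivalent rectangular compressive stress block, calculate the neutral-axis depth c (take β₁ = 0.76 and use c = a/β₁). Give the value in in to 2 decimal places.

c ≈ 5.19 in

T = A_s f_y = 6.8 × 60 = 408 kips.
a = T/(0.85 f'_c b) = 408/(0.85 × 5.8 × 21) = 3.9409 in.
With β₁ = 0.76, c = a/β₁ = 3.9409/0.76 = 5.19 in.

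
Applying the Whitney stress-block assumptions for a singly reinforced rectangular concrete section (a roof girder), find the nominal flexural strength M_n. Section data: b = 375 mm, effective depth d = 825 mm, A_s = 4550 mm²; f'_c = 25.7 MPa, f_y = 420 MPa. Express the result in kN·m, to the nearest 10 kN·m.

M_n ≈ 1350 kN·m

T = A_s f_y = 4550 × 420 = 1911000 N = 1911 kN.
From C = T: a = T/(0.85 f'_c b) = 1911000/(0.85 × 25.7 × 375) = 233.28 mm.
M_n = T(d − a/2) = 1911 kN × (825 − 116.64) mm = 1353.68 kN·m.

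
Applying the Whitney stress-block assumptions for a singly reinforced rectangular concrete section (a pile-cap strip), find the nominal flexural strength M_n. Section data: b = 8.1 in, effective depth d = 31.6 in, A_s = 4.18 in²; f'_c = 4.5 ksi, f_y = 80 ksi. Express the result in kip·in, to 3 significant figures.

T = A_s f_y = 4.18 × 80 = 334.4 kips.
a = T/(0.85 f'_c b) = 334.4/(0.85 × 4.5 × 8.1) = 10.793 in.
M_n = T(d − a/2) = 334.4 × (31.6 − 5.3965) = 8762.5 kip·in.

M_n ≈ 8760 kip·in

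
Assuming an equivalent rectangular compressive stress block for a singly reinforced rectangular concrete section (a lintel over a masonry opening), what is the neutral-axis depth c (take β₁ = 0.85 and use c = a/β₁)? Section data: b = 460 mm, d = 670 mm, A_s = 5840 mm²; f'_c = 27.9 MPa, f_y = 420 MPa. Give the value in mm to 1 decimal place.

T = A_s f_y = 5840 × 420 = 2452800 N = 2452.8 kN.
Setting C = 0.85 f'_c a b equal to T: a = 2452800/(0.85 × 27.9 × 460) = 224.844 mm.
With β₁ = 0.85, c = a/β₁ = 224.844/0.85 = 264.5 mm.

c ≈ 264.5 mm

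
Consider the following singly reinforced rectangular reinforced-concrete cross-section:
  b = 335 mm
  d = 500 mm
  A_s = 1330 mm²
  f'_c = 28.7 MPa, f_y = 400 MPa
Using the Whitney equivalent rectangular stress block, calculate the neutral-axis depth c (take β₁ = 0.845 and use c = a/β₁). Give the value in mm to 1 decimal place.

c ≈ 77.0 mm

T = A_s f_y = 1330 × 400 = 532000 N = 532 kN.
Setting C = 0.85 f'_c a b equal to T: a = 532000/(0.85 × 28.7 × 335) = 65.098 mm.
With β₁ = 0.845, c = a/β₁ = 65.098/0.845 = 77.0 mm.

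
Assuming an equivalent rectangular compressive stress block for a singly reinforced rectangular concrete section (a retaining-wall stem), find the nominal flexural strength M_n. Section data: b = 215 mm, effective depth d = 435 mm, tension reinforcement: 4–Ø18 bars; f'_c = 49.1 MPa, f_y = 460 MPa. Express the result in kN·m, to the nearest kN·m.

M_n ≈ 191 kN·m

A_s = 4 × 254 = 1016 mm².
T = A_s f_y = 1016 × 460 = 467360 N = 467.36 kN.
From C = T: a = T/(0.85 f'_c b) = 467360/(0.85 × 49.1 × 215) = 52.08 mm.
M_n = T(d − a/2) = 467.36 kN × (435 − 26.04) mm = 191.13 kN·m.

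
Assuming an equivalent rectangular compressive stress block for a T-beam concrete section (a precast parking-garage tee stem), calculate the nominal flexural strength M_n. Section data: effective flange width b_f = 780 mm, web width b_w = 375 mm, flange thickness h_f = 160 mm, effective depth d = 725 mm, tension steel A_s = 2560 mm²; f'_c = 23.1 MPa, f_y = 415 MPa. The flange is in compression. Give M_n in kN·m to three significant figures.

M_n ≈ 733 kN·m

Tension: T = A_s f_y = 2560 × 415 = 1062400 N.
Try a within the flange: a = T/(0.85 f'_c b_f) = 1062400/(0.85 × 23.1 × 780) = 69.37 mm.
Since a = 69.37 ≤ h_f = 160 mm, the stress block lies entirely in the flange; analyse as a rectangular beam of width b_f.
M_n = T(d − a/2) = 1062400 × (725 − 34.685) = 733.39 × 10⁶ N·mm.
M_n = 733.39 kN·m.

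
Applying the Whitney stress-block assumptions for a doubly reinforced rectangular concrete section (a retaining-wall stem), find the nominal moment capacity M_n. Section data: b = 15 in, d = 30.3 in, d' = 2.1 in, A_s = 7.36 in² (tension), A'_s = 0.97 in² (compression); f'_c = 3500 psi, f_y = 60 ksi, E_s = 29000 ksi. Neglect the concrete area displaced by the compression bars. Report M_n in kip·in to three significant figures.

Assume both steels yield.
a = (A_s − A'_s) f_y/(0.85 f'_c b) = (7.36 − 0.97) × 60/(0.85 × 3.5 × 15) = 8.592 in.
c = a/β₁ = 8.592/0.85 = 10.108 in; ε'_s = 0.003(c − d')/c = 0.0024 ≥ ε_y = 0.0021, so the compression steel yields.
M_n = (A_s − A'_s) f_y (d − a/2) + A'_s f_y (d − d') = 383.4 × (30.3 − 4.296) + 58.2 × (30.3 − 2.1) = 9969.9 + 1641.2 = 11611.1 kip·in.

M_n ≈ 11600 kip·in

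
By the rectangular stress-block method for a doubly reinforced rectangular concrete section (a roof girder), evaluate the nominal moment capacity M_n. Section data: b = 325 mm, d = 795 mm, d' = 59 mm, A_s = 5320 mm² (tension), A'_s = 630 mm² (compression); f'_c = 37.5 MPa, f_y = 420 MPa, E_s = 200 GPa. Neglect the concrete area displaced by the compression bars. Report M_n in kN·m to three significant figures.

M_n ≈ 1570 kN·m

Assume both tension and compression steel yield.
Net tension couple steel: A_s − A'_s = 4690 mm².
a = (A_s − A'_s) f_y / (0.85 f'_c b) = 1969800/(0.85 × 37.5 × 325) = 190.15 mm.
c = a/β₁ = 190.15/0.782 = 243.16 mm; ε'_s = 0.003(c − d')/c = 0.0023 ≥ f_y/E_s = 0.0021, so compression steel does yield.
M_n = (A_s − A'_s) f_y (d − a/2) + A'_s f_y (d − d') = [1969800 × (795 − 95.075) + 264600 × (795 − 59)] × 10⁻⁶ = 1378.71 + 194.75 = 1573.46 kN·m.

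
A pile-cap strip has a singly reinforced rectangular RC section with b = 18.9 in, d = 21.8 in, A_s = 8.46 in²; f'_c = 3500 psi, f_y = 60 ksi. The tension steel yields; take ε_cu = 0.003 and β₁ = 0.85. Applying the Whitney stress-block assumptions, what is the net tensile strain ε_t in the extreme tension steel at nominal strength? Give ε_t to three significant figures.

ε_t ≈ 0.00316

a = A_s f_y/(0.85 f'_c b) = 9.028 in.
β₁ = 0.85, so c = a/β₁ = 9.028/0.85 = 10.621 in.
From the linear strain diagram with ε_cu = 0.003: ε_t = 0.003 (d − c)/c = 0.003 × (21.8 − 10.621)/10.621 = 0.00316.
ε_t < 0.004 — the section is over-reinforced for flexure under ACI limits.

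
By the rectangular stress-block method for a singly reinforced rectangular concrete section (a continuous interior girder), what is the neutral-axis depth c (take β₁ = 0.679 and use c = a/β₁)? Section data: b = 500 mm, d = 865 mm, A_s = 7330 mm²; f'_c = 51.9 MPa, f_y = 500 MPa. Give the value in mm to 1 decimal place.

c ≈ 244.7 mm

T = A_s f_y = 7330 × 500 = 3665000 N = 3665 kN.
Setting C = 0.85 f'_c a b equal to T: a = 3665000/(0.85 × 51.9 × 500) = 166.157 mm.
With β₁ = 0.679, c = a/β₁ = 166.157/0.679 = 244.7 mm.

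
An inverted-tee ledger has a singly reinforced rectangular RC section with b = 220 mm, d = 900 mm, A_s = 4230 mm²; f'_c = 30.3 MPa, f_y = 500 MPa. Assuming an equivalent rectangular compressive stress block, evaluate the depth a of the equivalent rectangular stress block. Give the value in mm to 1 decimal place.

T = A_s f_y = 4230 × 500 = 2115000 N = 2115 kN.
Setting C = 0.85 f'_c a b equal to T: a = 2115000/(0.85 × 30.3 × 220) = 373.3 mm.

a ≈ 373.3 mm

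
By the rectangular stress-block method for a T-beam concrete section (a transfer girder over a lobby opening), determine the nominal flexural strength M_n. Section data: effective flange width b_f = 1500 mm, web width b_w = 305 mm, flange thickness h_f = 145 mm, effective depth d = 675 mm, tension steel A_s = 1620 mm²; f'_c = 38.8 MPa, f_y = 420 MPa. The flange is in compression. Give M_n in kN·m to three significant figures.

M_n ≈ 455 kN·m

Tension: T = A_s f_y = 1620 × 420 = 680400 N.
Try a within the flange: a = T/(0.85 f'_c b_f) = 680400/(0.85 × 38.8 × 1500) = 13.75 mm.
Since a = 13.75 ≤ h_f = 145 mm, the stress block lies entirely in the flange; analyse as a rectangular beam of width b_f.
M_n = T(d − a/2) = 680400 × (675 − 6.875) = 454.59 × 10⁶ N·mm.
M_n = 454.59 kN·m.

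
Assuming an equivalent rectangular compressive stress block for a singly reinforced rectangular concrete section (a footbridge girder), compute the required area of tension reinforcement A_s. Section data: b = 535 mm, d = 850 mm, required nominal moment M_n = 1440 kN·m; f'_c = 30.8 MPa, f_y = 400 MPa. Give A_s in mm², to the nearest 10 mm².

With M_n = 0.85 f'_c a b (d − a/2), solve the quadratic for a:
a = d − √(d² − 2M_n/(0.85 f'_c b)) = 850 − √(850² − 2 × 1440×10⁶/(0.85 × 30.8 × 535)) = 131.06 mm.
A_s = 0.85 f'_c a b / f_y = 0.85 × 30.8 × 131.06 × 535 / 400 = 4589.2 mm².

A_s ≈ 4590 mm²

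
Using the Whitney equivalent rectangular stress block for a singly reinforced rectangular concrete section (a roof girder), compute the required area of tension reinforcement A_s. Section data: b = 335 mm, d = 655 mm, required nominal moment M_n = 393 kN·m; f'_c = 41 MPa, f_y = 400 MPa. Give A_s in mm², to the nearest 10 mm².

With M_n = 0.85 f'_c a b (d − a/2), solve the quadratic for a:
a = d − √(d² − 2M_n/(0.85 f'_c b)) = 655 − √(655² − 2 × 393×10⁶/(0.85 × 41 × 335)) = 53.58 mm.
A_s = 0.85 f'_c a b / f_y = 0.85 × 41 × 53.58 × 335 / 400 = 1563.8 mm².

A_s ≈ 1560 mm²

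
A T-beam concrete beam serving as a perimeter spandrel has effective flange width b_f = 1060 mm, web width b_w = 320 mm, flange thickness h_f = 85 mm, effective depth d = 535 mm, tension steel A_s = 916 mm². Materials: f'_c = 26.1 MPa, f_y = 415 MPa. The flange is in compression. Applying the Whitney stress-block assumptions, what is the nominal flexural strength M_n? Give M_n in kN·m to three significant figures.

M_n ≈ 200 kN·m

Tension: T = A_s f_y = 916 × 415 = 380140 N.
Try a within the flange: a = T/(0.85 f'_c b_f) = 380140/(0.85 × 26.1 × 1060) = 16.17 mm.
Since a = 16.17 ≤ h_f = 85 mm, the stress block lies entirely in the flange; analyse as a rectangular beam of width b_f.
M_n = T(d − a/2) = 380140 × (535 − 8.085) = 200.30 × 10⁶ N·mm.
M_n = 200.30 kN·m.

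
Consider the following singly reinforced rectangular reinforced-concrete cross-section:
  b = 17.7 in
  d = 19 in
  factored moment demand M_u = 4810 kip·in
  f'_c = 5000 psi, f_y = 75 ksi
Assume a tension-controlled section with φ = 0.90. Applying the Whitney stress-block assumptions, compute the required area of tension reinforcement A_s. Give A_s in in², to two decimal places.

A_s ≈ 4.22 in²

M_n = M_u/φ = 4810/0.90 = 5344.44 kip·in.
From M_n = 0.85 f'_c a b (d − a/2):
a = d − √(d² − 2M_n/(0.85 f'_c b)) = 19 − √(19² − 2 × 5344.44/(0.85 × 5 × 17.7)) = 4.204 in.
A_s = 0.85 f'_c a b / f_y = 0.85 × 5 × 4.204 × 17.7 / 75 = 4.217 in².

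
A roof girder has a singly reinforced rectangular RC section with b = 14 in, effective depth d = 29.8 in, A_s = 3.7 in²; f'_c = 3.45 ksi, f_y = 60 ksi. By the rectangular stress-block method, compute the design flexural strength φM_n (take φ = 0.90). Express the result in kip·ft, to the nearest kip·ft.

φM_n ≈ 451 kip·ft

T = A_s f_y = 3.7 × 60 = 222 kips.
a = T/(0.85 f'_c b) = 222/(0.85 × 3.45 × 14) = 5.407 in.
M_n = T(d − a/2) = 222 × (29.8 − 2.7035) = 6015.4 kip·in = 6015.4/12 = 501.28 kip·ft.
φM_n = 0.90 × 501.28 = 451.15 kip·ft.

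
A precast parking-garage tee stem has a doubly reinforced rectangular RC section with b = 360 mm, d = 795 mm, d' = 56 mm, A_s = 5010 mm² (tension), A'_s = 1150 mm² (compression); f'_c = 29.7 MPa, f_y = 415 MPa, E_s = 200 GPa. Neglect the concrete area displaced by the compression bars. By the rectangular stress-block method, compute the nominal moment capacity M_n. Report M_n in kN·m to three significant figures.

M_n ≈ 1490 kN·m

Assume both tension and compression steel yield.
Net tension couple steel: A_s − A'_s = 3860 mm².
a = (A_s − A'_s) f_y / (0.85 f'_c b) = 1601900/(0.85 × 29.7 × 360) = 176.26 mm.
c = a/β₁ = 176.26/0.838 = 210.33 mm; ε'_s = 0.003(c − d')/c = 0.0022 ≥ f_y/E_s = 0.0021, so compression steel does yield.
M_n = (A_s − A'_s) f_y (d − a/2) + A'_s f_y (d − d') = [1601900 × (795 − 88.13) + 477250 × (795 − 56)] × 10⁻⁶ = 1132.34 + 352.69 = 1485.03 kN·m.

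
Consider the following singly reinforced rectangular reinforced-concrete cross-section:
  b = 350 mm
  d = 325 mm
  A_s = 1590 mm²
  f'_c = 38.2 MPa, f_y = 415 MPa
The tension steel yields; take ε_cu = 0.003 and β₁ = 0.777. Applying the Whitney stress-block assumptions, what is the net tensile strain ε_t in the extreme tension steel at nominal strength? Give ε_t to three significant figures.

ε_t ≈ 0.0100

a = A_s f_y/(0.85 f'_c b) = 58.06 mm.
β₁ = 0.777, so c = a/β₁ = 58.06/0.777 = 74.72 mm.
From the linear strain diagram with ε_cu = 0.003: ε_t = 0.003 (d − c)/c = 0.003 × (325 − 74.72)/74.72 = 0.0100.
Since ε_t ≥ 0.005, the section is tension-controlled.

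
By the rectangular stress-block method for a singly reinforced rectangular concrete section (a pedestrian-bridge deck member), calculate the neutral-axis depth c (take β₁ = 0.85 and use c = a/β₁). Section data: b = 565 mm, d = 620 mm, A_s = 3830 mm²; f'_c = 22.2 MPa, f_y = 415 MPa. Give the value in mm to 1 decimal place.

T = A_s f_y = 3830 × 415 = 1589450 N = 1589.45 kN.
Setting C = 0.85 f'_c a b equal to T: a = 1589450/(0.85 × 22.2 × 565) = 149.082 mm.
With β₁ = 0.85, c = a/β₁ = 149.082/0.85 = 175.4 mm.

c ≈ 175.4 mm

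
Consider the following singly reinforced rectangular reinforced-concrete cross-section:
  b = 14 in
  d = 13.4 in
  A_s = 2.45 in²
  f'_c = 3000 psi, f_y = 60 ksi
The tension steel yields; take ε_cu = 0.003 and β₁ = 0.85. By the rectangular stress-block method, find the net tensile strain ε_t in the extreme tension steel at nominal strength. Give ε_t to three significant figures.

ε_t ≈ 0.00530

a = A_s f_y/(0.85 f'_c b) = 4.118 in.
β₁ = 0.85, so c = a/β₁ = 4.118/0.85 = 4.845 in.
From the linear strain diagram with ε_cu = 0.003: ε_t = 0.003 (d − c)/c = 0.003 × (13.4 − 4.845)/4.845 = 0.00530.
Since ε_t ≥ 0.005, the section is tension-controlled.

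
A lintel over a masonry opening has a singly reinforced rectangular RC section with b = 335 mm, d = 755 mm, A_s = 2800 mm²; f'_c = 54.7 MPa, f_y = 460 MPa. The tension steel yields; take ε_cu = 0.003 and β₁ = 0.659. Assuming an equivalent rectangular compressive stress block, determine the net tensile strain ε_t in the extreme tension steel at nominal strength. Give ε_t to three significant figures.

ε_t ≈ 0.0151

a = A_s f_y/(0.85 f'_c b) = 82.69 mm.
β₁ = 0.659, so c = a/β₁ = 82.69/0.659 = 125.48 mm.
From the linear strain diagram with ε_cu = 0.003: ε_t = 0.003 (d − c)/c = 0.003 × (755 − 125.48)/125.48 = 0.0151.
Since ε_t ≥ 0.005, the section is tension-controlled.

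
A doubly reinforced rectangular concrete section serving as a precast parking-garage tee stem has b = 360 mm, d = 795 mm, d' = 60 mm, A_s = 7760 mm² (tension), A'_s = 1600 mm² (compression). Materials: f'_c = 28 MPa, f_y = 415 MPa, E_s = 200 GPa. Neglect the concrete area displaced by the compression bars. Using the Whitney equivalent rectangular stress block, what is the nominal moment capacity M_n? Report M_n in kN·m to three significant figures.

M_n ≈ 2140 kN·m

Assume both tension and compression steel yield.
Net tension couple steel: A_s − A'_s = 6160 mm².
a = (A_s − A'_s) f_y / (0.85 f'_c b) = 2556400/(0.85 × 28 × 360) = 298.37 mm.
c = a/β₁ = 298.37/0.85 = 351.02 mm; ε'_s = 0.003(c − d')/c = 0.0025 ≥ f_y/E_s = 0.0021, so compression steel does yield.
M_n = (A_s − A'_s) f_y (d − a/2) + A'_s f_y (d − d') = [2556400 × (795 − 149.185) + 664000 × (795 − 60)] × 10⁻⁶ = 1650.96 + 488.04 = 2139.00 kN·m.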